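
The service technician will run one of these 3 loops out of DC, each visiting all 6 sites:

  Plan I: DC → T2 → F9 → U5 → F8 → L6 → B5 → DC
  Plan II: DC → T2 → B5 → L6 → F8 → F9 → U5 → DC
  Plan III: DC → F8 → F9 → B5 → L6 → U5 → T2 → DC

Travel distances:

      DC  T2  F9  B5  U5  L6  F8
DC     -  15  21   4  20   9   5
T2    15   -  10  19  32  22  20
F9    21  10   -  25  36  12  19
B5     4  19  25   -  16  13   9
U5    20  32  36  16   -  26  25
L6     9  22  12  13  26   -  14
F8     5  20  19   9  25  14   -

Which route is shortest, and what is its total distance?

Plan I: 15 + 10 + 36 + 25 + 14 + 13 + 4 = 117
Plan II: 15 + 19 + 13 + 14 + 19 + 36 + 20 = 136
Plan III: 5 + 19 + 25 + 13 + 26 + 32 + 15 = 135

Shortest is Plan I, total 117.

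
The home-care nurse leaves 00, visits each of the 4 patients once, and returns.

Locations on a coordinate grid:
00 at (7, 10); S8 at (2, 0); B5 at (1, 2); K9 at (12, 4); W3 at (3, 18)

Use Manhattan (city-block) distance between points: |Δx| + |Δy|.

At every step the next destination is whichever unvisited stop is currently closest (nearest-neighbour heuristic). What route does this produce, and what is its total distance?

Total distance 58 via the nearest-neighbour route 00 → K9 → B5 → S8 → W3 → 00.

At 00 the remaining stops are K9 11, W3 12, B5 14, S8 15; go to K9.
At K9 the remaining stops are B5 13, S8 14, W3 23; go to B5.
At B5 the remaining stops are S8 3, W3 18; go to S8.
At S8 the remaining stops are W3 19; go to W3.
Return W3→00: 12.
Total = 11 + 13 + 3 + 19 + 12 = 58.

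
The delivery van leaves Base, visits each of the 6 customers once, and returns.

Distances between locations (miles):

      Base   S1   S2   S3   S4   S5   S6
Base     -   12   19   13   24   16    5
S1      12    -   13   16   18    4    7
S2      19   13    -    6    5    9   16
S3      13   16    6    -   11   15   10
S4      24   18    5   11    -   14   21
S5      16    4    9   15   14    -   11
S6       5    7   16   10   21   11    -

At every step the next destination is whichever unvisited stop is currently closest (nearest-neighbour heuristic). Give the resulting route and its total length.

Base → [S6:5 / S1:12 / S3:13 / S5:16 / S2:19 / S4:24] → S6 (5)
S6 → [S1:7 / S3:10 / S5:11 / S2:16 / S4:21] → S1 (7)
S1 → [S5:4 / S2:13 / S3:16 / S4:18] → S5 (4)
S5 → [S2:9 / S4:14 / S3:15] → S2 (9)
S2 → [S4:5 / S3:6] → S4 (5)
S4 → [S3:11] → S3 (11)
Return S3→Base: 13.
Total = 5 + 7 + 4 + 9 + 5 + 11 + 13 = 54.

54 miles along Base → S6 → S1 → S5 → S2 → S4 → S3 → Base.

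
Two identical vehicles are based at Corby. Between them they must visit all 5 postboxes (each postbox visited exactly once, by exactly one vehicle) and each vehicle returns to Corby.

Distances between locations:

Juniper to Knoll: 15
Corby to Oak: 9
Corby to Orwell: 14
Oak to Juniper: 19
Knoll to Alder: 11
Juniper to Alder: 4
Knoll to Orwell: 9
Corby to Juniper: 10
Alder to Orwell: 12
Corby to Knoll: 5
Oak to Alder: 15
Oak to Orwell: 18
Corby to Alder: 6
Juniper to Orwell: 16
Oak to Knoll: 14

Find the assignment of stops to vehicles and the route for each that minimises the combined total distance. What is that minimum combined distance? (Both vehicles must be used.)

Minimum combined distance: 58.

Check every non-empty split of the stops between the two vehicles; for each half take its own optimal tour:
  {Oak} + {Juniper, Knoll, Alder, Orwell}: 18 + 40 = 58
  {Juniper} + {Oak, Knoll, Alder, Orwell}: 20 + 50 = 70
  {Oak, Juniper} + {Knoll, Alder, Orwell}: 38 + 32 = 70
  {Knoll} + {Oak, Juniper, Alder, Orwell}: 10 + 53 = 63
  {Oak, Knoll} + {Juniper, Alder, Orwell}: 28 + 40 = 68
  {Juniper, Knoll} + {Oak, Alder, Orwell}: 30 + 45 = 75
  … (15 splits in total)
Best: vehicle 1 Corby → Oak → Corby = 18; vehicle 2 Corby → Juniper → Alder → Orwell → Knoll → Corby = 40; combined 58.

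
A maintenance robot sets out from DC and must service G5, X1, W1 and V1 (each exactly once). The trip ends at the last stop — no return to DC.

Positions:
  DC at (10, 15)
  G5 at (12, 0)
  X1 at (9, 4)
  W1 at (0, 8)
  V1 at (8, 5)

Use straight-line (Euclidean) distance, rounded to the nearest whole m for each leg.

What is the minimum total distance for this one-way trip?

There are 4! = 24 possible orderings.
DC → G5 → X1 → W1 → V1: 15+5+10+9 = 39
DC → G5 → X1 → V1 → W1: 15+5+1+9 = 30
DC → G5 → W1 → X1 → V1: 15+14+10+1 = 40
DC → G5 → W1 → V1 → X1: 15+14+9+1 = 39
DC → G5 → V1 → X1 → W1: 15+6+1+10 = 32
DC → G5 → V1 → W1 → X1: 15+6+9+10 = 40
DC → X1 → G5 → W1 → V1: 11+5+14+9 = 39
DC → X1 → G5 → V1 → W1: 11+5+6+9 = 31
DC → X1 → W1 → G5 → V1: 11+10+14+6 = 41
DC → X1 → W1 → V1 → G5: 11+10+9+6 = 36
DC → X1 → V1 → G5 → W1: 11+1+6+14 = 32
DC → X1 → V1 → W1 → G5: 11+1+9+14 = 35
DC → W1 → G5 → X1 → V1: 12+14+5+1 = 32
DC → W1 → G5 → V1 → X1: 12+14+6+1 = 33
… (10 more)
DC → W1 → V1 → X1 → G5: 12+9+1+5 = 27  ← best
The minimum is 27.
One shortest path: DC → W1 → V1 → X1 → G5.

Minimum one-way distance = 27 m.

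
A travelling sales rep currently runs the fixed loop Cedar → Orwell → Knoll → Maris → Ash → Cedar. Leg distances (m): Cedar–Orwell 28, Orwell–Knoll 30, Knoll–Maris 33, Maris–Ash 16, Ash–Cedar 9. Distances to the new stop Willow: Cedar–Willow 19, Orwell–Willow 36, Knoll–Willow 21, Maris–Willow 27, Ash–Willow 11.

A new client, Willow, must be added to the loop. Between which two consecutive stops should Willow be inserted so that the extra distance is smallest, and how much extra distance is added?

Insertion cost between consecutive stops i–j is d(i,Willow) + d(Willow,j) − d(i,j):
  between Cedar and Orwell: 19 + 36 − 28 = 27
  between Orwell and Knoll: 36 + 21 − 30 = 27
  between Knoll and Maris: 21 + 27 − 33 = 15
  between Maris and Ash: 27 + 11 − 16 = 22
  between Ash and Cedar: 11 + 19 − 9 = 21
Cheapest insertion is between Knoll and Maris, adding 15.
New total = 116 + 15 = 131.

Minimum extra distance: 15 m, inserting Willow between Knoll and Maris.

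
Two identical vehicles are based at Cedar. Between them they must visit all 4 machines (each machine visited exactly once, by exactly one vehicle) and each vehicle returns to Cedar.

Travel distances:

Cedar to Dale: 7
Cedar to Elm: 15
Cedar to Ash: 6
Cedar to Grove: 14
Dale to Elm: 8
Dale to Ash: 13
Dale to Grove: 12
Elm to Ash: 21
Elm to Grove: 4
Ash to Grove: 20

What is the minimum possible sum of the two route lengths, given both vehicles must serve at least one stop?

Minimum combined distance: 45.

Try each way of splitting the stops between the two vehicles (each non-empty) and, for each split, find the best tour for each vehicle:
  {Dale} + {Elm, Ash, Grove}: 14 + 45 = 59
  {Elm} + {Dale, Ash, Grove}: 30 + 45 = 75
  {Dale, Elm} + {Ash, Grove}: 30 + 40 = 70
  {Ash} + {Dale, Elm, Grove}: 12 + 33 = 45
  {Dale, Ash} + {Elm, Grove}: 26 + 33 = 59
  {Elm, Ash} + {Dale, Grove}: 42 + 33 = 75
  … (7 splits in total)
Best: vehicle 1 Cedar → Ash → Cedar = 12; vehicle 2 Cedar → Dale → Elm → Grove → Cedar = 33; combined 45.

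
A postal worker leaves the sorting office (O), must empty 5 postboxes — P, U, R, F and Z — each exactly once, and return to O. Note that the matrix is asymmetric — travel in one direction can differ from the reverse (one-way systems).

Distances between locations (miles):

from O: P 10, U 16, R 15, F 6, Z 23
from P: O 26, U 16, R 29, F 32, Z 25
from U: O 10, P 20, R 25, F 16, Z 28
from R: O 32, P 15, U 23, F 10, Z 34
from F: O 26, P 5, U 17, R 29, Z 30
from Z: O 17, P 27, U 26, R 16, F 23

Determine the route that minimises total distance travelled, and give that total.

O → P → U → R → F → Z → O: 10+16+25+10+30+17 = 108
O → P → U → R → Z → F → O: 10+16+25+34+23+26 = 134
O → P → U → F → R → Z → O: 10+16+16+29+34+17 = 122
O → P → U → F → Z → R → O: 10+16+16+30+16+32 = 120
O → P → U → Z → R → F → O: 10+16+28+16+10+26 = 106
O → P → U → Z → F → R → O: 10+16+28+23+29+32 = 138
O → P → R → U → F → Z → O: 10+29+23+16+30+17 = 125
O → P → R → U → Z → F → O: 10+29+23+28+23+26 = 139
O → P → R → F → U → Z → O: 10+29+10+17+28+17 = 111
O → P → R → F → Z → U → O: 10+29+10+30+26+10 = 115
O → P → R → Z → U → F → O: 10+29+34+26+16+26 = 141
O → P → R → Z → F → U → O: 10+29+34+23+17+10 = 123
O → P → F → U → R → Z → O: 10+32+17+25+34+17 = 135
O → P → F → U → Z → R → O: 10+32+17+28+16+32 = 135
… (106 more)
O → Z → R → F → P → U → O: 23+16+10+5+16+10 = 80  ← best
The minimum is 80.
One optimal route: O → Z → R → F → P → U → O.

80 miles — the shortest possible round trip.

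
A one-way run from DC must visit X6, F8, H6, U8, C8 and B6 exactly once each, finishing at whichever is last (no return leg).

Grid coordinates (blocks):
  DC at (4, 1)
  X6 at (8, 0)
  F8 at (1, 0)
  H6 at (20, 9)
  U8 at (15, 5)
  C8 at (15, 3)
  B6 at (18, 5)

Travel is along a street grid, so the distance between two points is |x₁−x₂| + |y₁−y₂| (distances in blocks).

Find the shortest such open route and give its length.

32 blocks — the minimum one-way total.

There are 6! = 720 possible orderings.
DC → X6 → F8 → H6 → U8 → C8 → B6: 5+7+28+9+2+5 = 56
DC → X6 → F8 → H6 → U8 → B6 → C8: 5+7+28+9+3+5 = 57
DC → X6 → F8 → H6 → C8 → U8 → B6: 5+7+28+11+2+3 = 56
DC → X6 → F8 → H6 → C8 → B6 → U8: 5+7+28+11+5+3 = 59
DC → X6 → F8 → H6 → B6 → U8 → C8: 5+7+28+6+3+2 = 51
DC → X6 → F8 → H6 → B6 → C8 → U8: 5+7+28+6+5+2 = 53
DC → X6 → F8 → U8 → H6 → C8 → B6: 5+7+19+9+11+5 = 56
DC → X6 → F8 → U8 → H6 → B6 → C8: 5+7+19+9+6+5 = 51
… (712 more)
DC → F8 → X6 → C8 → U8 → B6 → H6: 4+7+10+2+3+6 = 32  ← best
The minimum is 32.
One shortest path: DC → F8 → X6 → C8 → U8 → B6 → H6.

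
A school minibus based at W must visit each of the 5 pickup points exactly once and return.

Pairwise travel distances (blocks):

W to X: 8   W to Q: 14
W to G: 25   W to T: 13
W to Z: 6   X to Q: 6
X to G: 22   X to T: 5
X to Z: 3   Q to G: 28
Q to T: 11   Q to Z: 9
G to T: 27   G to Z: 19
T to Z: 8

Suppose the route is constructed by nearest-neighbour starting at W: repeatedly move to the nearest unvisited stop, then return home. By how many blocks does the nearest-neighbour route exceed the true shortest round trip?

1 blocks longer than the optimal tour.

From W: Z=6, X=8, T=13, Q=14, G=25 → choose Z (6).
From Z: X=3, T=8, Q=9, G=19 → choose X (3).
From X: T=5, Q=6, G=22 → choose T (5).
From T: Q=11, G=27 → choose Q (11).
From Q: G=28 → choose G (28).
NN route W → Z → X → T → Q → G → W costs 78.
Optimal: W → X → Q → T → G → Z → W costs 77 (by enumerating all 60 distinct tours).
Excess = 78 − 77 = 1.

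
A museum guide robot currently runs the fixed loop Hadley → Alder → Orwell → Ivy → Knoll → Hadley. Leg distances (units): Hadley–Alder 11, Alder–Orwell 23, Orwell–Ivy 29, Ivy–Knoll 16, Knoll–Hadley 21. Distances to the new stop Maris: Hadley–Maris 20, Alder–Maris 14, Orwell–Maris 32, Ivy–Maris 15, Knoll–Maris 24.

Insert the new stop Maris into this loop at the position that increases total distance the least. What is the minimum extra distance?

Insertion cost between consecutive stops i–j is d(i,Maris) + d(Maris,j) − d(i,j):
  between Hadley and Alder: 20 + 14 − 11 = 23
  between Alder and Orwell: 14 + 32 − 23 = 23
  between Orwell and Ivy: 32 + 15 − 29 = 18
  between Ivy and Knoll: 15 + 24 − 16 = 23
  between Knoll and Hadley: 24 + 20 − 21 = 23
Cheapest insertion is between Orwell and Ivy, adding 18.
New total = 100 + 18 = 118.

Minimum extra distance: 18, inserting Maris between Orwell and Ivy.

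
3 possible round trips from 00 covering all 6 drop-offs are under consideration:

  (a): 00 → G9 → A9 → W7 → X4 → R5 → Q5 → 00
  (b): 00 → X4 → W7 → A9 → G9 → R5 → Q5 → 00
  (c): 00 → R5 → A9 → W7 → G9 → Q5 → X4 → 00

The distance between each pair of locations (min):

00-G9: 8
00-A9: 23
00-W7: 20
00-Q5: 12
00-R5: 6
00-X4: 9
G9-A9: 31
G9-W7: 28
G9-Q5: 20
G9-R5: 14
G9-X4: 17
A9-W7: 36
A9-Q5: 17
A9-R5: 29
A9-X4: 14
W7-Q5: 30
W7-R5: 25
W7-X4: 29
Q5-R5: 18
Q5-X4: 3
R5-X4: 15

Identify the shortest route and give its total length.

Shortest is (c), total 131 min.

(a): 8 + 31 + 36 + 29 + 15 + 18 + 12 = 149
(b): 9 + 29 + 36 + 31 + 14 + 18 + 12 = 149
(c): 6 + 29 + 36 + 28 + 20 + 3 + 9 = 131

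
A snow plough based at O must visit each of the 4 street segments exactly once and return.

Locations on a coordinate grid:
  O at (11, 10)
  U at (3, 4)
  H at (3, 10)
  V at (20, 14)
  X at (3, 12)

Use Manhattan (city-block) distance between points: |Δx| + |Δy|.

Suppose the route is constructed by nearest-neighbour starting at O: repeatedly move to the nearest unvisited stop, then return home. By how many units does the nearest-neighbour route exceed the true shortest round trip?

Excess over optimum: 4.

O: H=8, X=10, V=13, U=14 ⇒ H
H: X=2, U=6, V=21 ⇒ X
X: U=8, V=19 ⇒ U
U: V=27 ⇒ V
NN route O → H → X → U → V → O costs 58.
Optimal: O → U → H → X → V → O costs 54 (by enumerating all 12 distinct tours).
Excess = 58 − 54 = 4.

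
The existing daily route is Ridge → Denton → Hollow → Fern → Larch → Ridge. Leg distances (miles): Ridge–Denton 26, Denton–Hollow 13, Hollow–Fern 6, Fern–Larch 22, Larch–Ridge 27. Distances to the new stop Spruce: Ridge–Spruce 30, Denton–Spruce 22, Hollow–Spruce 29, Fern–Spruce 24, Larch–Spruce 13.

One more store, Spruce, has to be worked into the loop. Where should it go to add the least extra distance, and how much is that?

Adding 15 miles by placing Spruce on the Fern–Larch leg.

Insertion cost between consecutive stops i–j is d(i,Spruce) + d(Spruce,j) − d(i,j):
  between Ridge and Denton: 30 + 22 − 26 = 26
  between Denton and Hollow: 22 + 29 − 13 = 38
  between Hollow and Fern: 29 + 24 − 6 = 47
  between Fern and Larch: 24 + 13 − 22 = 15
  between Larch and Ridge: 13 + 30 − 27 = 16
Cheapest insertion is between Fern and Larch, adding 15.
New total = 94 + 15 = 109.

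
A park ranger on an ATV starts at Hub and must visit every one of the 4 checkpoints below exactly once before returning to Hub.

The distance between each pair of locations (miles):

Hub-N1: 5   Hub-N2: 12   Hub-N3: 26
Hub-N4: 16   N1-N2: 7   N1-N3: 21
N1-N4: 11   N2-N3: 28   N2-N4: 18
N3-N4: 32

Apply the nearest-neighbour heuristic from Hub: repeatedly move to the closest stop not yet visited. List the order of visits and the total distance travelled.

From Hub: distances to unvisited — N1=5, N2=12, N4=16, N3=26. Nearest is N1 (5).
From N1: distances to unvisited — N2=7, N4=11, N3=21. Nearest is N2 (7).
From N2: distances to unvisited — N4=18, N3=28. Nearest is N4 (18).
From N4: distances to unvisited — N3=32. Nearest is N3 (32).
Return N3→Hub: 26.
Total = 5 + 7 + 18 + 32 + 26 = 88.

Nearest-neighbour total = 88 miles; route Hub → N1 → N2 → N4 → N3 → Hub.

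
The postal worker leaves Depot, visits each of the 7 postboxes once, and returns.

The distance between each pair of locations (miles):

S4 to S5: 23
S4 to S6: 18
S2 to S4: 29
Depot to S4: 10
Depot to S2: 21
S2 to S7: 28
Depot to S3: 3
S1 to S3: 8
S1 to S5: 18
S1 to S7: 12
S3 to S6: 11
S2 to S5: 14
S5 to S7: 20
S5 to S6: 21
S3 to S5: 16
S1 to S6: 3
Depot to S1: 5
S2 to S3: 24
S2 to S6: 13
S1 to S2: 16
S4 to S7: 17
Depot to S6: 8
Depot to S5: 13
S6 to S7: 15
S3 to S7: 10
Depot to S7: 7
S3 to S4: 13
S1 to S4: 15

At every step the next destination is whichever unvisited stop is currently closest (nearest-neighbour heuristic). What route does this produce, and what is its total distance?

Depot → [S3:3 / S1:5 / S7:7 / S6:8 / S4:10 / S5:13 / S2:21] → S3 (3)
S3 → [S1:8 / S7:10 / S6:11 / S4:13 / S5:16 / S2:24] → S1 (8)
S1 → [S6:3 / S7:12 / S4:15 / S2:16 / S5:18] → S6 (3)
S6 → [S2:13 / S7:15 / S4:18 / S5:21] → S2 (13)
S2 → [S5:14 / S7:28 / S4:29] → S5 (14)
S5 → [S7:20 / S4:23] → S7 (20)
S7 → [S4:17] → S4 (17)
Return S4→Depot: 10.
Total = 3 + 8 + 3 + 13 + 14 + 20 + 17 + 10 = 88.

Total distance 88 miles via the nearest-neighbour route Depot → S3 → S1 → S6 → S2 → S5 → S7 → S4 → Depot.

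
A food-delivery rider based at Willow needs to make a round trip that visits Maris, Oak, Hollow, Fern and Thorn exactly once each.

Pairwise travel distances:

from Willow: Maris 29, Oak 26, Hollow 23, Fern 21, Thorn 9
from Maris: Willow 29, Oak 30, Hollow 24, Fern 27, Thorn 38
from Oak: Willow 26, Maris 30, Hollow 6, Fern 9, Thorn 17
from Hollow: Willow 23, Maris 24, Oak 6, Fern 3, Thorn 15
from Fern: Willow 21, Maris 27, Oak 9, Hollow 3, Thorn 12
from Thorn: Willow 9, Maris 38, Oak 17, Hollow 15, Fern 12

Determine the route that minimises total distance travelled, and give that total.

89 — the shortest possible round trip.

Willow→Maris→Oak→Hollow→Fern→Thorn→Willow: 29+30+6+3+12+9 = 89
Willow→Maris→Oak→Hollow→Thorn→Fern→Willow: 29+30+6+15+12+21 = 113
Willow→Maris→Oak→Fern→Hollow→Thorn→Willow: 29+30+9+3+15+9 = 95
Willow→Maris→Oak→Fern→Thorn→Hollow→Willow: 29+30+9+12+15+23 = 118
Willow→Maris→Oak→Thorn→Hollow→Fern→Willow: 29+30+17+15+3+21 = 115
Willow→Maris→Oak→Thorn→Fern→Hollow→Willow: 29+30+17+12+3+23 = 114
Willow→Maris→Hollow→Oak→Fern→Thorn→Willow: 29+24+6+9+12+9 = 89
Willow→Maris→Hollow→Oak→Thorn→Fern→Willow: 29+24+6+17+12+21 = 109
Willow→Maris→Hollow→Fern→Oak→Thorn→Willow: 29+24+3+9+17+9 = 91
Willow→Maris→Hollow→Fern→Thorn→Oak→Willow: 29+24+3+12+17+26 = 111
Willow→Maris→Hollow→Thorn→Oak→Fern→Willow: 29+24+15+17+9+21 = 115
Willow→Maris→Hollow→Thorn→Fern→Oak→Willow: 29+24+15+12+9+26 = 115
Willow→Maris→Fern→Oak→Hollow→Thorn→Willow: 29+27+9+6+15+9 = 95
Willow→Maris→Fern→Oak→Thorn→Hollow→Willow: 29+27+9+17+15+23 = 120
… (46 more)
The minimum is 89.
One optimal route: Willow → Maris → Oak → Hollow → Fern → Thorn → Willow (or its reverse).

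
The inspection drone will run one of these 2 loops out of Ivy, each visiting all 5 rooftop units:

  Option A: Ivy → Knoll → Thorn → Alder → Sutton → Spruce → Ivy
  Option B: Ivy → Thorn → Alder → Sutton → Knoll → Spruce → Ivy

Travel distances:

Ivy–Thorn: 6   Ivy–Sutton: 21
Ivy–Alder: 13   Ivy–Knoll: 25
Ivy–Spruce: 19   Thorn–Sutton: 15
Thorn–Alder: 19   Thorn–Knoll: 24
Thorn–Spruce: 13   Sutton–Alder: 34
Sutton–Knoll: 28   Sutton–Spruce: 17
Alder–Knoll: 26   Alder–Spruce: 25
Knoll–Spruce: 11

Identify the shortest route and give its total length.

Option A: 25 + 24 + 19 + 34 + 17 + 19 = 138
Option B: 6 + 19 + 34 + 28 + 11 + 19 = 117

Shortest is Option B, total 117.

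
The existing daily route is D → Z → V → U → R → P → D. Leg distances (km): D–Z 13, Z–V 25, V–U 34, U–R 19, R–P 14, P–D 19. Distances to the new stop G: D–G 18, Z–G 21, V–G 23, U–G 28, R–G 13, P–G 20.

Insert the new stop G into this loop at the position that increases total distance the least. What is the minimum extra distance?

+17 km — insert G between V and U.

Insertion cost between consecutive stops i–j is d(i,G) + d(G,j) − d(i,j):
  between D and Z: 18 + 21 − 13 = 26
  between Z and V: 21 + 23 − 25 = 19
  between V and U: 23 + 28 − 34 = 17
  between U and R: 28 + 13 − 19 = 22
  between R and P: 13 + 20 − 14 = 19
  between P and D: 20 + 18 − 19 = 19
Cheapest insertion is between V and U, adding 17.
New total = 124 + 17 = 141.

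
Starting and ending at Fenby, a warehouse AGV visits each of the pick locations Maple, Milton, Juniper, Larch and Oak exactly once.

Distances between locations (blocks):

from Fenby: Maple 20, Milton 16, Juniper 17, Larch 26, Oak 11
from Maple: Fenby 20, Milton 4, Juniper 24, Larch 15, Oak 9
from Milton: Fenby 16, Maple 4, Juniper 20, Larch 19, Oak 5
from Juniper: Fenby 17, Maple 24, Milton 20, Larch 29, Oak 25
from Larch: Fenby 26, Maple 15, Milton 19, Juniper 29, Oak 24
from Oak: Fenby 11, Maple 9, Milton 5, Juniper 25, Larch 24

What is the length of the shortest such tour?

There are 60 distinct closed tours to check (reversals are equivalent).
Fenby→Maple→Milton→Juniper→Larch→Oak→Fenby: 20+4+20+29+24+11 = 108
Fenby→Maple→Milton→Juniper→Oak→Larch→Fenby: 20+4+20+25+24+26 = 119
Fenby→Maple→Milton→Larch→Juniper→Oak→Fenby: 20+4+19+29+25+11 = 108
Fenby→Maple→Milton→Larch→Oak→Juniper→Fenby: 20+4+19+24+25+17 = 109
Fenby→Maple→Milton→Oak→Juniper→Larch→Fenby: 20+4+5+25+29+26 = 109
Fenby→Maple→Milton→Oak→Larch→Juniper→Fenby: 20+4+5+24+29+17 = 99
Fenby→Maple→Juniper→Milton→Larch→Oak→Fenby: 20+24+20+19+24+11 = 118
Fenby→Maple→Juniper→Milton→Oak→Larch→Fenby: 20+24+20+5+24+26 = 119
Fenby→Maple→Juniper→Larch→Milton→Oak→Fenby: 20+24+29+19+5+11 = 108
Fenby→Maple→Juniper→Larch→Oak→Milton→Fenby: 20+24+29+24+5+16 = 118
Fenby→Maple→Juniper→Oak→Milton→Larch→Fenby: 20+24+25+5+19+26 = 119
Fenby→Maple→Juniper→Oak→Larch→Milton→Fenby: 20+24+25+24+19+16 = 128
Fenby→Maple→Larch→Milton→Juniper→Oak→Fenby: 20+15+19+20+25+11 = 110
Fenby→Maple→Larch→Milton→Oak→Juniper→Fenby: 20+15+19+5+25+17 = 101
… (46 more)
Fenby→Juniper→Larch→Maple→Milton→Oak→Fenby: 17+29+15+4+5+11 = 81  ← best
The minimum is 81.
One optimal route: Fenby → Juniper → Larch → Maple → Milton → Oak → Fenby (or its reverse).

Minimum total distance: 81 blocks.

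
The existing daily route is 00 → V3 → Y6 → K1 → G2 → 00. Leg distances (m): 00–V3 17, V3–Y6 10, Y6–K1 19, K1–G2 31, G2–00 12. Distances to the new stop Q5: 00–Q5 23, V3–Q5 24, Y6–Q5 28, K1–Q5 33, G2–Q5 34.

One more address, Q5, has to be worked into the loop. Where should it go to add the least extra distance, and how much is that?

Adding 30 m by placing Q5 on the 00–V3 leg.

Insertion cost between consecutive stops i–j is d(i,Q5) + d(Q5,j) − d(i,j):
  between 00 and V3: 23 + 24 − 17 = 30
  between V3 and Y6: 24 + 28 − 10 = 42
  between Y6 and K1: 28 + 33 − 19 = 42
  between K1 and G2: 33 + 34 − 31 = 36
  between G2 and 00: 34 + 23 − 12 = 45
Cheapest insertion is between 00 and V3, adding 30.
New total = 89 + 30 = 119.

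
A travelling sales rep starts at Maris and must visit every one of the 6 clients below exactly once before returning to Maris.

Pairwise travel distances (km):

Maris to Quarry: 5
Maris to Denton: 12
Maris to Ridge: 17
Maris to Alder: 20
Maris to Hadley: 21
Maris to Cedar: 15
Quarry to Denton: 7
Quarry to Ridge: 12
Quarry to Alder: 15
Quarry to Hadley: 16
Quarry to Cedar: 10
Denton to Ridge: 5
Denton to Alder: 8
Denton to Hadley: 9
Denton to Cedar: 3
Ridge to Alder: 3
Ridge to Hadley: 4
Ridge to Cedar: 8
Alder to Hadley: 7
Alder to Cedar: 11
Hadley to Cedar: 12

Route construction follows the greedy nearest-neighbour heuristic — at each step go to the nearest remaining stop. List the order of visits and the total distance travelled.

Nearest-neighbour total = 54 km; route Maris → Quarry → Denton → Cedar → Ridge → Alder → Hadley → Maris.

Maris → [Quarry:5 / Denton:12 / Cedar:15 / Ridge:17 / Alder:20 / Hadley:21] → Quarry (5)
Quarry → [Denton:7 / Cedar:10 / Ridge:12 / Alder:15 / Hadley:16] → Denton (7)
Denton → [Cedar:3 / Ridge:5 / Alder:8 / Hadley:9] → Cedar (3)
Cedar → [Ridge:8 / Alder:11 / Hadley:12] → Ridge (8)
Ridge → [Alder:3 / Hadley:4] → Alder (3)
Alder → [Hadley:7] → Hadley (7)
Return Hadley→Maris: 21.
Total = 5 + 7 + 3 + 8 + 3 + 7 + 21 = 54.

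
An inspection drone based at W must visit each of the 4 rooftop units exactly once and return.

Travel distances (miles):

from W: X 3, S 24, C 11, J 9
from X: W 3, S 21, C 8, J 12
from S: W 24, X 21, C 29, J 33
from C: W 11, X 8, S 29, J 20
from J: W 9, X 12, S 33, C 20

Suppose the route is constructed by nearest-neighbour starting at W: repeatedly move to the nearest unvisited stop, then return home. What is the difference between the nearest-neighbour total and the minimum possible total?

From W: X=3, J=9, C=11, S=24 → choose X (3).
From X: C=8, J=12, S=21 → choose C (8).
From C: J=20, S=29 → choose J (20).
From J: S=33 → choose S (33).
NN route W → X → C → J → S → W costs 88.
Optimal: W → X → S → C → J → W costs 82 (by enumerating all 12 distinct tours).
Excess = 88 − 82 = 6.

Excess over optimum: 6 miles.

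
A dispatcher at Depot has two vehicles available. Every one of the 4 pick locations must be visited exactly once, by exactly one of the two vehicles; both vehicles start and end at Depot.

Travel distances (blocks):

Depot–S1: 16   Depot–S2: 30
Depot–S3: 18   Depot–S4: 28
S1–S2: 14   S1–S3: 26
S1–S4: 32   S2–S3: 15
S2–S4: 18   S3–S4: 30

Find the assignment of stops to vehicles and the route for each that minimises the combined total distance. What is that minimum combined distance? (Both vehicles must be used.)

111 blocks — the smallest possible combined total.

Try each way of splitting the stops between the two vehicles (each non-empty) and, for each split, find the best tour for each vehicle:
  {S1} + {S2, S3, S4}: 32 + 79 = 111
  {S2} + {S1, S3, S4}: 60 + 96 = 156
  {S1, S2} + {S3, S4}: 60 + 76 = 136
  {S3} + {S1, S2, S4}: 36 + 76 = 112
  {S1, S3} + {S2, S4}: 60 + 76 = 136
  {S2, S3} + {S1, S4}: 63 + 76 = 139
  … (7 splits in total)
Best: vehicle 1 Depot → S1 → Depot = 32; vehicle 2 Depot → S3 → S2 → S4 → Depot = 79; combined 111.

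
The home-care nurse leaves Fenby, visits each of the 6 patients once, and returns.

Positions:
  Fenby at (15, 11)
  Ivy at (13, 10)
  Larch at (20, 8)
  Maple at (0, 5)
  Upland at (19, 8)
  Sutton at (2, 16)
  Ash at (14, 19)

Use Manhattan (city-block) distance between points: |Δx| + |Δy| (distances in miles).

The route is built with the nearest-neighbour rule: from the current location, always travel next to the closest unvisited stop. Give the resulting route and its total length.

Nearest-neighbour total = 78 miles; route Fenby → Ivy → Upland → Larch → Ash → Sutton → Maple → Fenby.

From Fenby: distances to unvisited — Ivy=3, Upland=7, Larch=8, Ash=9, Sutton=18, Maple=21. Nearest is Ivy (3).
From Ivy: distances to unvisited — Upland=8, Larch=9, Ash=10, Sutton=17, Maple=18. Nearest is Upland (8).
From Upland: distances to unvisited — Larch=1, Ash=16, Maple=22, Sutton=25. Nearest is Larch (1).
From Larch: distances to unvisited — Ash=17, Maple=23, Sutton=26. Nearest is Ash (17).
From Ash: distances to unvisited — Sutton=15, Maple=28. Nearest is Sutton (15).
From Sutton: distances to unvisited — Maple=13. Nearest is Maple (13).
Return Maple→Fenby: 21.
Total = 3 + 8 + 1 + 17 + 15 + 13 + 21 = 78.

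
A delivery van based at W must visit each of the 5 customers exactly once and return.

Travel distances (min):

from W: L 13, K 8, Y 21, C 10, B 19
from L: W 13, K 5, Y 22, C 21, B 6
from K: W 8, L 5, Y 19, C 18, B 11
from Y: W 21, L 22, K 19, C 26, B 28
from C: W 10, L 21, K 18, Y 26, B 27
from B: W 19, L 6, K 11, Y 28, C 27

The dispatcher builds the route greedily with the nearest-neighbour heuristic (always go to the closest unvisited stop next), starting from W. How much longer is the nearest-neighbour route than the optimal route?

The nearest-neighbour route is 10 min longer than optimal.

W: K=8, C=10, L=13, B=19, Y=21 ⇒ K
K: L=5, B=11, C=18, Y=19 ⇒ L
L: B=6, C=21, Y=22 ⇒ B
B: C=27, Y=28 ⇒ C
C: Y=26 ⇒ Y
NN route W → K → L → B → C → Y → W costs 93.
Optimal: W → K → L → B → Y → C → W costs 83 (by enumerating all 60 distinct tours).
Excess = 93 − 83 = 10.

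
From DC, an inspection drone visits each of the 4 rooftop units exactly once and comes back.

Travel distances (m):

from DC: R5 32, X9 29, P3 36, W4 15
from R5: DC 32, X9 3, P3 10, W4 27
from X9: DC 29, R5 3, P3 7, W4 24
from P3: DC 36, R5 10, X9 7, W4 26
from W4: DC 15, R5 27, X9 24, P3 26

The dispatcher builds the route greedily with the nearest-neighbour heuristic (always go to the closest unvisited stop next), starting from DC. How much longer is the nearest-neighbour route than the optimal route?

5 m longer than the optimal tour.

From DC: W4=15, X9=29, R5=32, P3=36 → choose W4 (15).
From W4: X9=24, P3=26, R5=27 → choose X9 (24).
From X9: R5=3, P3=7 → choose R5 (3).
From R5: P3=10 → choose P3 (10).
NN route DC → W4 → X9 → R5 → P3 → DC costs 88.
Optimal: DC → R5 → X9 → P3 → W4 → DC costs 83 (by enumerating all 12 distinct tours).
Excess = 88 − 83 = 5.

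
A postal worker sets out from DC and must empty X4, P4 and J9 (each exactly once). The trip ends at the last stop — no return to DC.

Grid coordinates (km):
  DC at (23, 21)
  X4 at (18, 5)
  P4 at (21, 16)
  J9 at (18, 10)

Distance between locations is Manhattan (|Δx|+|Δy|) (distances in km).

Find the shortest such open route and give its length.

There are 3! = 6 possible orderings.
DC - X4 - P4 - J9: 21+14+9 = 44
DC - X4 - J9 - P4: 21+5+9 = 35
DC - P4 - X4 - J9: 7+14+5 = 26
DC - P4 - J9 - X4: 7+9+5 = 21
DC - J9 - X4 - P4: 16+5+14 = 35
DC - J9 - P4 - X4: 16+9+14 = 39
The minimum is 21.
One shortest path: DC → P4 → J9 → X4.

Minimum one-way distance = 21 km.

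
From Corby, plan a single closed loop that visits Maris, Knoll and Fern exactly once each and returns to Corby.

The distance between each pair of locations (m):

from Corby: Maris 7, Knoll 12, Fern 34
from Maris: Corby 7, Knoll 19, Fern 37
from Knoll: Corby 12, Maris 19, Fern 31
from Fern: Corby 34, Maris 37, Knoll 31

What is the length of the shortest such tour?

87 m — the shortest possible round trip.

Corby - Maris - Knoll - Fern - Corby: 7+19+31+34 = 91
Corby - Maris - Fern - Knoll - Corby: 7+37+31+12 = 87
Corby - Knoll - Maris - Fern - Corby: 12+19+37+34 = 102
The minimum is 87.
One optimal route: Corby → Maris → Fern → Knoll → Corby (or its reverse).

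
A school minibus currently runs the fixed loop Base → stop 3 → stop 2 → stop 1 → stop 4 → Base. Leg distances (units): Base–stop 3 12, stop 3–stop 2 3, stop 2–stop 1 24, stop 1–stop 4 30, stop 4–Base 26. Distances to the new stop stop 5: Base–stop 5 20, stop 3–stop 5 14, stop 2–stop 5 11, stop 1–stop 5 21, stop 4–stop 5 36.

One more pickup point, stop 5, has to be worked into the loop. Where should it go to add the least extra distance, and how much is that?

Minimum extra distance: 8, inserting stop 5 between stop 2 and stop 1.

Insertion cost between consecutive stops i–j is d(i,stop 5) + d(stop 5,j) − d(i,j):
  between Base and stop 3: 20 + 14 − 12 = 22
  between stop 3 and stop 2: 14 + 11 − 3 = 22
  between stop 2 and stop 1: 11 + 21 − 24 = 8
  between stop 1 and stop 4: 21 + 36 − 30 = 27
  between stop 4 and Base: 36 + 20 − 26 = 30
Cheapest insertion is between stop 2 and stop 1, adding 8.
New total = 95 + 8 = 103.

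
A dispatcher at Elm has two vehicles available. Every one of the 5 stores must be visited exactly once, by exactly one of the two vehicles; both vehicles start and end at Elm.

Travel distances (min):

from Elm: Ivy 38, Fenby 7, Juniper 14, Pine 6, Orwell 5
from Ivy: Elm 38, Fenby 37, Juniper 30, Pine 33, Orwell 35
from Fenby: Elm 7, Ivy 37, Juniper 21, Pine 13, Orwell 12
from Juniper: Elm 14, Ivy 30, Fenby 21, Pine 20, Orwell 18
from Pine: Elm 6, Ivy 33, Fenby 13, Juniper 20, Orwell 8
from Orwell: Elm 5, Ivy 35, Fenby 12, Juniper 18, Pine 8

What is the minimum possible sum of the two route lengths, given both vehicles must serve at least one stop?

104 min — the smallest possible combined total.

Try each way of splitting the stops between the two vehicles (each non-empty) and, for each split, find the best tour for each vehicle:
  {Ivy} + {Fenby, Juniper, Pine, Orwell}: 76 + 60 = 136
  {Fenby} + {Ivy, Juniper, Pine, Orwell}: 14 + 90 = 104
  {Ivy, Fenby} + {Juniper, Pine, Orwell}: 82 + 46 = 128
  {Juniper} + {Ivy, Fenby, Pine, Orwell}: 28 + 90 = 118
  {Ivy, Juniper} + {Fenby, Pine, Orwell}: 82 + 33 = 115
  {Fenby, Juniper} + {Ivy, Pine, Orwell}: 42 + 79 = 121
  … (15 splits in total)
Best: vehicle 1 Elm → Fenby → Elm = 14; vehicle 2 Elm → Juniper → Ivy → Pine → Orwell → Elm = 90; combined 104.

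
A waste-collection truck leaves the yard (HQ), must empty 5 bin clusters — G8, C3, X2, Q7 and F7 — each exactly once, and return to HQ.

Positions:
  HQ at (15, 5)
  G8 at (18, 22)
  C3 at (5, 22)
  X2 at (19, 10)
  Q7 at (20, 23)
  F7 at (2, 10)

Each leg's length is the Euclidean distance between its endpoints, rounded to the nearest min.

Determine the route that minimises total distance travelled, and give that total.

Minimum total distance: 60 min.

There are 60 distinct closed tours to check (reversals are equivalent).
HQ-G8-C3-X2-Q7-F7-HQ: 17+13+18+13+22+14 = 97
HQ-G8-C3-X2-F7-Q7-HQ: 17+13+18+17+22+19 = 106
HQ-G8-C3-Q7-X2-F7-HQ: 17+13+15+13+17+14 = 89
HQ-G8-C3-Q7-F7-X2-HQ: 17+13+15+22+17+6 = 90
HQ-G8-C3-F7-X2-Q7-HQ: 17+13+12+17+13+19 = 91
HQ-G8-C3-F7-Q7-X2-HQ: 17+13+12+22+13+6 = 83
HQ-G8-X2-C3-Q7-F7-HQ: 17+12+18+15+22+14 = 98
HQ-G8-X2-C3-F7-Q7-HQ: 17+12+18+12+22+19 = 100
HQ-G8-X2-Q7-C3-F7-HQ: 17+12+13+15+12+14 = 83
HQ-G8-X2-Q7-F7-C3-HQ: 17+12+13+22+12+20 = 96
HQ-G8-X2-F7-C3-Q7-HQ: 17+12+17+12+15+19 = 92
HQ-G8-X2-F7-Q7-C3-HQ: 17+12+17+22+15+20 = 103
HQ-G8-Q7-C3-X2-F7-HQ: 17+2+15+18+17+14 = 83
HQ-G8-Q7-C3-F7-X2-HQ: 17+2+15+12+17+6 = 69
… (46 more)
HQ-X2-Q7-G8-C3-F7-HQ: 6+13+2+13+12+14 = 60  ← best
The minimum is 60.
One optimal route: HQ → X2 → Q7 → G8 → C3 → F7 → HQ (or its reverse).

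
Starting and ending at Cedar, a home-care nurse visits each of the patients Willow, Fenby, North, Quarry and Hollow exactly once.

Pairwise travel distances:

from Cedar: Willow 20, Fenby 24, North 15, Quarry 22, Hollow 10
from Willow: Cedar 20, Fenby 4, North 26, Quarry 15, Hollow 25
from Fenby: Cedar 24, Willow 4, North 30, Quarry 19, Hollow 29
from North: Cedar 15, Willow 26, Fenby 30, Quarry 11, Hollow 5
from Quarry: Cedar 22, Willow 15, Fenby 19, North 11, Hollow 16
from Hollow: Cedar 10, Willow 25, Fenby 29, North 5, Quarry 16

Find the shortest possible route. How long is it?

69 — the shortest possible round trip.

There are 60 distinct closed tours to check (reversals are equivalent).
Cedar → Willow → Fenby → North → Quarry → Hollow → Cedar: 20+4+30+11+16+10 = 91
Cedar → Willow → Fenby → North → Hollow → Quarry → Cedar: 20+4+30+5+16+22 = 97
Cedar → Willow → Fenby → Quarry → North → Hollow → Cedar: 20+4+19+11+5+10 = 69
Cedar → Willow → Fenby → Quarry → Hollow → North → Cedar: 20+4+19+16+5+15 = 79
Cedar → Willow → Fenby → Hollow → North → Quarry → Cedar: 20+4+29+5+11+22 = 91
Cedar → Willow → Fenby → Hollow → Quarry → North → Cedar: 20+4+29+16+11+15 = 95
Cedar → Willow → North → Fenby → Quarry → Hollow → Cedar: 20+26+30+19+16+10 = 121
Cedar → Willow → North → Fenby → Hollow → Quarry → Cedar: 20+26+30+29+16+22 = 143
Cedar → Willow → North → Quarry → Fenby → Hollow → Cedar: 20+26+11+19+29+10 = 115
Cedar → Willow → North → Quarry → Hollow → Fenby → Cedar: 20+26+11+16+29+24 = 126
Cedar → Willow → North → Hollow → Fenby → Quarry → Cedar: 20+26+5+29+19+22 = 121
Cedar → Willow → North → Hollow → Quarry → Fenby → Cedar: 20+26+5+16+19+24 = 110
Cedar → Willow → Quarry → Fenby → North → Hollow → Cedar: 20+15+19+30+5+10 = 99
Cedar → Willow → Quarry → Fenby → Hollow → North → Cedar: 20+15+19+29+5+15 = 103
… (46 more)
The minimum is 69.
One optimal route: Cedar → Willow → Fenby → Quarry → North → Hollow → Cedar (or its reverse).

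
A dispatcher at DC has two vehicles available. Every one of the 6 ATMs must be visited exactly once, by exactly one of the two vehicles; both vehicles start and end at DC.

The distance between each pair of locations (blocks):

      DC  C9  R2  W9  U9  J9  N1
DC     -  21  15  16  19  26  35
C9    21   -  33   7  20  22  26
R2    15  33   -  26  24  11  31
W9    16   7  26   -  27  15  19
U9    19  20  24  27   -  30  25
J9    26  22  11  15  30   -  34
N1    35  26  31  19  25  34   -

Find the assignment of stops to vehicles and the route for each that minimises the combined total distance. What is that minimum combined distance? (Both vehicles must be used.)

Try each way of splitting the stops between the two vehicles (each non-empty) and, for each split, find the best tour for each vehicle:
  {C9} + {R2, W9, U9, J9, N1}: 42 + 104 = 146
  {R2} + {C9, W9, U9, J9, N1}: 30 + 118 = 148
  {C9, R2} + {W9, U9, J9, N1}: 69 + 104 = 173
  {W9} + {C9, R2, U9, J9, N1}: 32 + 118 = 150
  {C9, W9} + {R2, U9, J9, N1}: 44 + 104 = 148
  {R2, W9} + {C9, U9, J9, N1}: 57 + 118 = 175
  … (31 splits in total)
  {R2, J9} + {C9, W9, U9, N1}: 52 + 91 = 143  ← best
Best: vehicle 1 DC → R2 → J9 → DC = 52; vehicle 2 DC → C9 → W9 → N1 → U9 → DC = 91; combined 143.

Minimum combined distance: 143 blocks.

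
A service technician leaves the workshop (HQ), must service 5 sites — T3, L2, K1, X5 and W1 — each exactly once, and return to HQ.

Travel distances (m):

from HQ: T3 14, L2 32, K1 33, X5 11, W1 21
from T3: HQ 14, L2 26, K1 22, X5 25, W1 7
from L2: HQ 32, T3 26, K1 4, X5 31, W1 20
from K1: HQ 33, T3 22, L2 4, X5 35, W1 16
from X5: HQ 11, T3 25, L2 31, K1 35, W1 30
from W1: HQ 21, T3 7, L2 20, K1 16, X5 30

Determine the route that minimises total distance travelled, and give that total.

There are 60 distinct closed tours to check (reversals are equivalent).
HQ - T3 - L2 - K1 - X5 - W1 - HQ: 14+26+4+35+30+21 = 130
HQ - T3 - L2 - K1 - W1 - X5 - HQ: 14+26+4+16+30+11 = 101
HQ - T3 - L2 - X5 - K1 - W1 - HQ: 14+26+31+35+16+21 = 143
HQ - T3 - L2 - X5 - W1 - K1 - HQ: 14+26+31+30+16+33 = 150
HQ - T3 - L2 - W1 - K1 - X5 - HQ: 14+26+20+16+35+11 = 122
HQ - T3 - L2 - W1 - X5 - K1 - HQ: 14+26+20+30+35+33 = 158
HQ - T3 - K1 - L2 - X5 - W1 - HQ: 14+22+4+31+30+21 = 122
HQ - T3 - K1 - L2 - W1 - X5 - HQ: 14+22+4+20+30+11 = 101
HQ - T3 - K1 - X5 - L2 - W1 - HQ: 14+22+35+31+20+21 = 143
HQ - T3 - K1 - X5 - W1 - L2 - HQ: 14+22+35+30+20+32 = 153
HQ - T3 - K1 - W1 - L2 - X5 - HQ: 14+22+16+20+31+11 = 114
HQ - T3 - K1 - W1 - X5 - L2 - HQ: 14+22+16+30+31+32 = 145
HQ - T3 - X5 - L2 - K1 - W1 - HQ: 14+25+31+4+16+21 = 111
HQ - T3 - X5 - L2 - W1 - K1 - HQ: 14+25+31+20+16+33 = 139
… (46 more)
HQ - T3 - W1 - K1 - L2 - X5 - HQ: 14+7+16+4+31+11 = 83  ← best
The minimum is 83.
One optimal route: HQ → T3 → W1 → K1 → L2 → X5 → HQ (or its reverse).

83 m — the shortest possible round trip.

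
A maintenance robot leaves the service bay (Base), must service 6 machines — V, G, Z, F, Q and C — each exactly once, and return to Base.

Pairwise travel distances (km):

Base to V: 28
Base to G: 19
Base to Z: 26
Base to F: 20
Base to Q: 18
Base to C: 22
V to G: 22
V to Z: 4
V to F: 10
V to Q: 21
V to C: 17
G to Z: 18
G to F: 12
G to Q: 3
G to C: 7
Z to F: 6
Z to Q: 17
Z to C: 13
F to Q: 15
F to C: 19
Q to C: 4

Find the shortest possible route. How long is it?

There are 360 distinct closed tours to check (reversals are equivalent).
Base-V-G-Z-F-Q-C-Base: 28+22+18+6+15+4+22 = 115
Base-V-G-Z-F-C-Q-Base: 28+22+18+6+19+4+18 = 115
Base-V-G-Z-Q-F-C-Base: 28+22+18+17+15+19+22 = 141
Base-V-G-Z-Q-C-F-Base: 28+22+18+17+4+19+20 = 128
Base-V-G-Z-C-F-Q-Base: 28+22+18+13+19+15+18 = 133
Base-V-G-Z-C-Q-F-Base: 28+22+18+13+4+15+20 = 120
Base-V-G-F-Z-Q-C-Base: 28+22+12+6+17+4+22 = 111
Base-V-G-F-Z-C-Q-Base: 28+22+12+6+13+4+18 = 103
… (352 more)
Base-G-Q-C-V-Z-F-Base: 19+3+4+17+4+6+20 = 73  ← best
The minimum is 73.
One optimal route: Base → G → Q → C → V → Z → F → Base (or its reverse).

Shortest round trip = 73 km.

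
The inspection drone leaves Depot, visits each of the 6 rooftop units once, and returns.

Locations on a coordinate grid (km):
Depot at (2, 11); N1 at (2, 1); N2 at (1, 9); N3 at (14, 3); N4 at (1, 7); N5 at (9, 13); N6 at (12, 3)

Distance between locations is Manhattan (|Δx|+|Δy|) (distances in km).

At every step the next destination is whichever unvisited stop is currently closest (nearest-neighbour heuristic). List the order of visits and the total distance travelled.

At Depot the remaining stops are N2 3, N4 5, N5 9, N1 10, N6 18, N3 20; go to N2.
At N2 the remaining stops are N4 2, N1 9, N5 12, N6 17, N3 19; go to N4.
At N4 the remaining stops are N1 7, N5 14, N6 15, N3 17; go to N1.
At N1 the remaining stops are N6 12, N3 14, N5 19; go to N6.
At N6 the remaining stops are N3 2, N5 13; go to N3.
At N3 the remaining stops are N5 15; go to N5.
Return N5→Depot: 9.
Total = 3 + 2 + 7 + 12 + 2 + 15 + 9 = 50.

50 km along Depot → N2 → N4 → N1 → N6 → N3 → N5 → Depot.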